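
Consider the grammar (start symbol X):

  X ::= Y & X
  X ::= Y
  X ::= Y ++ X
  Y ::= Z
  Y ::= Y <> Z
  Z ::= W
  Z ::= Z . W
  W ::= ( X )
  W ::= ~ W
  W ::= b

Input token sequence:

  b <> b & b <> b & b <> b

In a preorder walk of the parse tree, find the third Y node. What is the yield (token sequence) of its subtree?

b <> b

[X [Y [Y [Z [W b]]] <> [Z [W b]]] & [X [Y [Y [Z [W b]]] <> [Z [W b]]] & [X [Y [Y [Z [W b]]] <> [Z [W b]]]]]]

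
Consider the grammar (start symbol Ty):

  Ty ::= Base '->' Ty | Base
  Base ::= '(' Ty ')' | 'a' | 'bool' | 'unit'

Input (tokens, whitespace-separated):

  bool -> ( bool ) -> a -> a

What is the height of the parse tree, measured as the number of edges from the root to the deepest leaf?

5

[Ty [Base bool] -> [Ty [Base ( [Ty [Base bool]] )] -> [Ty [Base a] -> [Ty [Base a]]]]]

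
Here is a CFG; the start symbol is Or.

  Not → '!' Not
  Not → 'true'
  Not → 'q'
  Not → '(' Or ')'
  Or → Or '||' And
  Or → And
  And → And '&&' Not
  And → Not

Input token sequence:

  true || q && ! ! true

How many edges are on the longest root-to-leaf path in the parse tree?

[Or [Or [And [Not true]]] || [And [And [Not q]] && [Not ! [Not ! [Not true]]]]]

5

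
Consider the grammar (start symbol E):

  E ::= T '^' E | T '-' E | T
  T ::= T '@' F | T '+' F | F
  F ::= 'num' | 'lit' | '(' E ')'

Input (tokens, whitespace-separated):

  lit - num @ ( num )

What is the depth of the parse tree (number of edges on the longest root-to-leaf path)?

[E [T [F lit]] - [E [T [T [F num]] @ [F ( [E [T [F num]]] )]]]]

7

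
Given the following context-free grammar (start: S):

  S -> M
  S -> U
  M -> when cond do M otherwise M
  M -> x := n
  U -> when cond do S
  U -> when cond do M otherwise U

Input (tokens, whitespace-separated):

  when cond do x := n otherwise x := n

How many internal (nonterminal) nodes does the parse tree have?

4

[S [M when cond do [M x := n] otherwise [M x := n]]]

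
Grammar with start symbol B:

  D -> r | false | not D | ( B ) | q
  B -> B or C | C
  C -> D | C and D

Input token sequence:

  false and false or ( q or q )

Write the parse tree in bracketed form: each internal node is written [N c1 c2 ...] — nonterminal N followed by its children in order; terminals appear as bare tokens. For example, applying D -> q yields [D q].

[B [B [C [C [D false]] and [D false]]] or [C [D ( [B [B [C [D q]]] or [C [D q]]] )]]]

B
B or C
C or C
C and D or C
D and D or C
false and D or C
false and false or C
false and false or D
false and false or ( B )
false and false or ( B or C )
false and false or ( C or C )
false and false or ( D or C )
false and false or ( q or C )
false and false or ( q or D )
false and false or ( q or q )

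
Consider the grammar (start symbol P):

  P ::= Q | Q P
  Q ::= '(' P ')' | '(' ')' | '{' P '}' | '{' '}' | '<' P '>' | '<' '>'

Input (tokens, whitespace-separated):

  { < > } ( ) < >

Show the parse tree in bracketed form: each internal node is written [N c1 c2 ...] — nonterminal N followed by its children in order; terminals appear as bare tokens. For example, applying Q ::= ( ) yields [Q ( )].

[P [Q { [P [Q < >]] }] [P [Q ( )] [P [Q < >]]]]

P
Q P
{ P } P
{ Q } P
{ < > } P
{ < > } Q P
{ < > } ( ) P
{ < > } ( ) Q
{ < > } ( ) < >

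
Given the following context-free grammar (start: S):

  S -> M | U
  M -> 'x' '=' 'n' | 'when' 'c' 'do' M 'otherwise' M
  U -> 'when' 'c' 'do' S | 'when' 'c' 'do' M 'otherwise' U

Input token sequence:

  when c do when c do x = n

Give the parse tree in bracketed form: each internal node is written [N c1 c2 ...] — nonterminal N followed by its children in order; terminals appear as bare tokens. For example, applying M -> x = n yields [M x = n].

[S [U when c do [S [U when c do [S [M x = n]]]]]]

S
U
when c do S
when c do U
when c do when c do S
when c do when c do M
when c do when c do x = n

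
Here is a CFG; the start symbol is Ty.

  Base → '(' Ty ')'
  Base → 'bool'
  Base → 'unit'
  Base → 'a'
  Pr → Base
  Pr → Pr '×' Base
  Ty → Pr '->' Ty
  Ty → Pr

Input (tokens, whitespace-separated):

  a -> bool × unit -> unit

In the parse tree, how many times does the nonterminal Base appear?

[Ty [Pr [Base a]] -> [Ty [Pr [Pr [Base bool]] × [Base unit]] -> [Ty [Pr [Base unit]]]]]

4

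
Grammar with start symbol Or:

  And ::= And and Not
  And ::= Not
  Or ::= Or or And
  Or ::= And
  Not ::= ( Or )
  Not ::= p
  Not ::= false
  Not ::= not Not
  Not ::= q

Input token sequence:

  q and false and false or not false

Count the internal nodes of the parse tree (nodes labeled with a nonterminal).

11

[Or [Or [And [And [And [Not q]] and [Not false]] and [Not false]]] or [And [Not not [Not false]]]]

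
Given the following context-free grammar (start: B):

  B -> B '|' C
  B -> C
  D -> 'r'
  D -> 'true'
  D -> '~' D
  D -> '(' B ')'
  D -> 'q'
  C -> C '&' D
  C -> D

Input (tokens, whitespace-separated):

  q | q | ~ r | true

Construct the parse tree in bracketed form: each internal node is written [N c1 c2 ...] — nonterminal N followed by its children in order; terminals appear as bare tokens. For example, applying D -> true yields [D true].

[B [B [B [B [C [D q]]] | [C [D q]]] | [C [D ~ [D r]]]] | [C [D true]]]

B
B | C
B | C | C
B | C | C | C
C | C | C | C
D | C | C | C
q | C | C | C
q | D | C | C
q | q | C | C
q | q | D | C
q | q | ~ D | C
q | q | ~ r | C
q | q | ~ r | D
q | q | ~ r | true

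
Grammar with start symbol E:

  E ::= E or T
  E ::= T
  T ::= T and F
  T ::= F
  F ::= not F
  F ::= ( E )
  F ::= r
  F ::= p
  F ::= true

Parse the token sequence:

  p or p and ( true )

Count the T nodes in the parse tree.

4

[E [E [T [F p]]] or [T [T [F p]] and [F ( [E [T [F true]]] )]]]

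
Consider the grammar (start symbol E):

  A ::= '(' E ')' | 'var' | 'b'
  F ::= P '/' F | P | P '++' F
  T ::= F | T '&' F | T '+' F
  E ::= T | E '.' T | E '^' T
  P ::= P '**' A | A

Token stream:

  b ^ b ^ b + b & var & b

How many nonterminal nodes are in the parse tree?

[E [E [E [T [F [P [A b]]]]] ^ [T [F [P [A b]]]]] ^ [T [T [T [T [F [P [A b]]]] + [F [P [A b]]]] & [F [P [A var]]]] & [F [P [A b]]]]]

27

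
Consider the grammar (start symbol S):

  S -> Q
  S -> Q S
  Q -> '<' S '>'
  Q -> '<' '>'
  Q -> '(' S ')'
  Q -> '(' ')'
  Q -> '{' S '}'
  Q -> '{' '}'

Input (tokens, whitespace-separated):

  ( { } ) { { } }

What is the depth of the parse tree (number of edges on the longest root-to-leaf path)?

[S [Q ( [S [Q { }]] )] [S [Q { [S [Q { }]] }]]]

5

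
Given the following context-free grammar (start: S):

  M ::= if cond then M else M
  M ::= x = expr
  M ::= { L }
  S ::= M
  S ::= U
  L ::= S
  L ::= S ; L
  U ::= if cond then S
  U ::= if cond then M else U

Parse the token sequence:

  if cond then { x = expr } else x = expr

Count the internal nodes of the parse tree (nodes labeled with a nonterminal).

[S [M if cond then [M { [L [S [M x = expr]]] }] else [M x = expr]]]

7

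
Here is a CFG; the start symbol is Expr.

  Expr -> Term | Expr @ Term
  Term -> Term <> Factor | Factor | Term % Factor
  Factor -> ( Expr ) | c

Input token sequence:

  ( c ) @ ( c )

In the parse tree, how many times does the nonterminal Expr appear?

[Expr [Expr [Term [Factor ( [Expr [Term [Factor c]]] )]]] @ [Term [Factor ( [Expr [Term [Factor c]]] )]]]

4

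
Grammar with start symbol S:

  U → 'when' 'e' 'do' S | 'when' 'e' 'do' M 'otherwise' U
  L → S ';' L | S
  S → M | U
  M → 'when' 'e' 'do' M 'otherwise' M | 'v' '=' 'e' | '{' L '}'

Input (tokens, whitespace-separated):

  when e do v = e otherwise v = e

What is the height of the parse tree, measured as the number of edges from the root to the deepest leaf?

3

[S [M when e do [M v = e] otherwise [M v = e]]]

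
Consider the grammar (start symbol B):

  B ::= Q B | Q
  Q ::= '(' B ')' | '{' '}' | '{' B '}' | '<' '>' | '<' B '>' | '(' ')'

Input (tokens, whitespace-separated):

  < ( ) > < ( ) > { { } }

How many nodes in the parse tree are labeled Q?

6

[B [Q < [B [Q ( )]] >] [B [Q < [B [Q ( )]] >] [B [Q { [B [Q { }]] }]]]]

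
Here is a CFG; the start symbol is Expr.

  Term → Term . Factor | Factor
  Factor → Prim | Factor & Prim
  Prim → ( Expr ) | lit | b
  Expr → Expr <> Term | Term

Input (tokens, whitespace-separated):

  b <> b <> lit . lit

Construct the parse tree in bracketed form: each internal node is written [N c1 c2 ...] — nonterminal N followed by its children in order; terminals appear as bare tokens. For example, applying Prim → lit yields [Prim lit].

Expr
Expr <> Term
Expr <> Term <> Term
Term <> Term <> Term
Factor <> Term <> Term
Prim <> Term <> Term
b <> Term <> Term
b <> Factor <> Term
b <> Prim <> Term
b <> b <> Term
b <> b <> Term . Factor
b <> b <> Factor . Factor
b <> b <> Prim . Factor
b <> b <> lit . Factor
b <> b <> lit . Prim
b <> b <> lit . lit

[Expr [Expr [Expr [Term [Factor [Prim b]]]] <> [Term [Factor [Prim b]]]] <> [Term [Term [Factor [Prim lit]]] . [Factor [Prim lit]]]]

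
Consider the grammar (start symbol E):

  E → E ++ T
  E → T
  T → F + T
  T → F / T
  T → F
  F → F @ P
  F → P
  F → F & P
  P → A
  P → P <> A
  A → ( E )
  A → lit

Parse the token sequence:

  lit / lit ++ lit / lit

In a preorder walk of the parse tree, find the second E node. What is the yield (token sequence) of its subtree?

[E [E [T [F [P [A lit]]] / [T [F [P [A lit]]]]]] ++ [T [F [P [A lit]]] / [T [F [P [A lit]]]]]]

lit / lit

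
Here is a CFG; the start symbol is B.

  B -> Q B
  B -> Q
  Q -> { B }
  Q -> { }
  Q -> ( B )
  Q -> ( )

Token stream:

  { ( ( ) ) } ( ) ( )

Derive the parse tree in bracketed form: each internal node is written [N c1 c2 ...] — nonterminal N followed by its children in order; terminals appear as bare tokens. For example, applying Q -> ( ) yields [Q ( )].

B
Q B
{ B } B
{ Q } B
{ ( B ) } B
{ ( Q ) } B
{ ( ( ) ) } B
{ ( ( ) ) } Q B
{ ( ( ) ) } ( ) B
{ ( ( ) ) } ( ) Q
{ ( ( ) ) } ( ) ( )

[B [Q { [B [Q ( [B [Q ( )]] )]] }] [B [Q ( )] [B [Q ( )]]]]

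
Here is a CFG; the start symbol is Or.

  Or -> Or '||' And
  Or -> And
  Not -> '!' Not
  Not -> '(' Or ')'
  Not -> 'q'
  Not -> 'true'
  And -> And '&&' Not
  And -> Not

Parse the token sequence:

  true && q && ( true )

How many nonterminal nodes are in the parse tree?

[Or [And [And [And [Not true]] && [Not q]] && [Not ( [Or [And [Not true]]] )]]]

10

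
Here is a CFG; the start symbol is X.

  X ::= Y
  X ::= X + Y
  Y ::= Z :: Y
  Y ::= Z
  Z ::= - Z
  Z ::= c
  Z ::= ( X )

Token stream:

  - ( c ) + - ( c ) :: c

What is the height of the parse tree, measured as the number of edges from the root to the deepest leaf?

[X [X [Y [Z - [Z ( [X [Y [Z c]]] )]]]] + [Y [Z - [Z ( [X [Y [Z c]]] )]] :: [Y [Z c]]]]

8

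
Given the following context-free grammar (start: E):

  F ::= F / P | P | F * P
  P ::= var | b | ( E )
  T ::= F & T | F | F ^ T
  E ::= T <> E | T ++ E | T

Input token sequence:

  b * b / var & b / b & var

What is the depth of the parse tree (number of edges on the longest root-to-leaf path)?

[E [T [F [F [F [P b]] * [P b]] / [P var]] & [T [F [F [P b]] / [P b]] & [T [F [P var]]]]]]

6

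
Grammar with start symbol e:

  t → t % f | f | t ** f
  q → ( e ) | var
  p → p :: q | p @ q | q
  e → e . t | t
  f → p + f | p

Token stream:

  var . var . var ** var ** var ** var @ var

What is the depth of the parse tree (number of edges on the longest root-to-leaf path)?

8

[e [e [e [t [f [p [q var]]]]] . [t [f [p [q var]]]]] . [t [t [t [t [f [p [q var]]]] ** [f [p [q var]]]] ** [f [p [q var]]]] ** [f [p [p [q var]] @ [q var]]]]]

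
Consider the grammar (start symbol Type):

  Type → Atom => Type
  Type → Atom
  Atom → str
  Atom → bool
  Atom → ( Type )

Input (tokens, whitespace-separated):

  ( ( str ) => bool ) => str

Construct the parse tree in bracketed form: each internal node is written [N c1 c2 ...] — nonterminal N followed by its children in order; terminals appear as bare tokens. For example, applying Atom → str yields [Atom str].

Type
Atom => Type
( Type ) => Type
( Atom => Type ) => Type
( ( Type ) => Type ) => Type
( ( Atom ) => Type ) => Type
( ( str ) => Type ) => Type
( ( str ) => Atom ) => Type
( ( str ) => bool ) => Type
( ( str ) => bool ) => Atom
( ( str ) => bool ) => str

[Type [Atom ( [Type [Atom ( [Type [Atom str]] )] => [Type [Atom bool]]] )] => [Type [Atom str]]]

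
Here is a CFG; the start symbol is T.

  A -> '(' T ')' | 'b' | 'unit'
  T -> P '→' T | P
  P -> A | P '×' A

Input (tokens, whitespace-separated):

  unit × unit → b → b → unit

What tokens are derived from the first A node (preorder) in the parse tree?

[T [P [P [A unit]] × [A unit]] → [T [P [A b]] → [T [P [A b]] → [T [P [A unit]]]]]]

unit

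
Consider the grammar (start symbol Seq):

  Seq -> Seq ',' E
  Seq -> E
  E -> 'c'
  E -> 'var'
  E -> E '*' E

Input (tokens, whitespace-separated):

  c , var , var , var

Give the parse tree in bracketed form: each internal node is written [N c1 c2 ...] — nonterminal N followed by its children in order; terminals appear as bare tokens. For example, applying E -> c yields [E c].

[Seq [Seq [Seq [Seq [E c]] , [E var]] , [E var]] , [E var]]

Seq
Seq , E
Seq , E , E
Seq , E , E , E
E , E , E , E
c , E , E , E
c , var , E , E
c , var , var , E
c , var , var , var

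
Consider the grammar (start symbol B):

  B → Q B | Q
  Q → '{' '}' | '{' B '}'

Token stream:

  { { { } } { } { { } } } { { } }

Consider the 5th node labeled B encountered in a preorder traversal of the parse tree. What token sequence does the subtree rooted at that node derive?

[B [Q { [B [Q { [B [Q { }]] }] [B [Q { }] [B [Q { [B [Q { }]] }]]]] }] [B [Q { [B [Q { }]] }]]]

{ { } }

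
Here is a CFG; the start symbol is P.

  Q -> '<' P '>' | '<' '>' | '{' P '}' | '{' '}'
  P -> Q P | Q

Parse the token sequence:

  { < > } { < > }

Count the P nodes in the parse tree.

[P [Q { [P [Q < >]] }] [P [Q { [P [Q < >]] }]]]

4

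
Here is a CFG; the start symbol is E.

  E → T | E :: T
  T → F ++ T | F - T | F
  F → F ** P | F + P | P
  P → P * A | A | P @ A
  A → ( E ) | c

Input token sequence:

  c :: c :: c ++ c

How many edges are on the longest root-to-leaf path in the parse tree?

[E [E [E [T [F [P [A c]]]]] :: [T [F [P [A c]]]]] :: [T [F [P [A c]]] ++ [T [F [P [A c]]]]]]

7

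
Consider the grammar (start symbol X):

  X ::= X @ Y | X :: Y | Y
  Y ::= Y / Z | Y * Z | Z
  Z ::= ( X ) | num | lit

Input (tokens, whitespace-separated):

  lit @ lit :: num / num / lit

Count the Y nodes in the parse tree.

5

[X [X [X [Y [Z lit]]] @ [Y [Z lit]]] :: [Y [Y [Y [Z num]] / [Z num]] / [Z lit]]]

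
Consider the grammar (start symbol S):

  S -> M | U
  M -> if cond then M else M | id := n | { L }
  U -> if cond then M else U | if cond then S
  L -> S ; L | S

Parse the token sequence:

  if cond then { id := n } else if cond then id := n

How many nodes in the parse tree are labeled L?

1

[S [U if cond then [M { [L [S [M id := n]]] }] else [U if cond then [S [M id := n]]]]]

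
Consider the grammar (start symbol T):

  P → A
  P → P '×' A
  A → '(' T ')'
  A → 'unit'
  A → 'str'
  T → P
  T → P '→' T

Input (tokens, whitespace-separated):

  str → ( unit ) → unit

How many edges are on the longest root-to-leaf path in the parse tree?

[T [P [A str]] → [T [P [A ( [T [P [A unit]]] )]] → [T [P [A unit]]]]]

7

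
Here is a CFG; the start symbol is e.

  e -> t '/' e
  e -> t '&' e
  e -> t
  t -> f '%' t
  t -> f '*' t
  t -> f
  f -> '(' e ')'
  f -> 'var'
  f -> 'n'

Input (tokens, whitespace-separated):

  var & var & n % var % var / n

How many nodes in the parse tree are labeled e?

[e [t [f var]] & [e [t [f var]] & [e [t [f n] % [t [f var] % [t [f var]]]] / [e [t [f n]]]]]]

4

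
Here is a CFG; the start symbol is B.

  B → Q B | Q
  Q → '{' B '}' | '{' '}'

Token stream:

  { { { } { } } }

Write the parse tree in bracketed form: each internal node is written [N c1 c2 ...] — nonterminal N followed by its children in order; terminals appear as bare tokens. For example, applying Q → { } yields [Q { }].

B
Q
{ B }
{ Q }
{ { B } }
{ { Q B } }
{ { { } B } }
{ { { } Q } }
{ { { } { } } }

[B [Q { [B [Q { [B [Q { }] [B [Q { }]]] }]] }]]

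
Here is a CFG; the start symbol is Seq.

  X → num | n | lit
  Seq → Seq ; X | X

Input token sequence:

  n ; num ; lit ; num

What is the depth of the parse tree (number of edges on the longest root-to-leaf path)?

[Seq [Seq [Seq [Seq [X n]] ; [X num]] ; [X lit]] ; [X num]]

5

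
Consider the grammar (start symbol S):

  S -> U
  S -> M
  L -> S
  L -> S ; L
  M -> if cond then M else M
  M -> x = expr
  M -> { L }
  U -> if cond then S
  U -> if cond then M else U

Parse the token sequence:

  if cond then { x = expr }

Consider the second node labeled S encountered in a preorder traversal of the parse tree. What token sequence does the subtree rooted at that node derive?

[S [U if cond then [S [M { [L [S [M x = expr]]] }]]]]

{ x = expr }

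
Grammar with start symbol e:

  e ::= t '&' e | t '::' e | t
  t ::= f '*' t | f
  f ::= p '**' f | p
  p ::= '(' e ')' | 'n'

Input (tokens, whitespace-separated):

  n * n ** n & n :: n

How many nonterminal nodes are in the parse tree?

17

[e [t [f [p n]] * [t [f [p n] ** [f [p n]]]]] & [e [t [f [p n]]] :: [e [t [f [p n]]]]]]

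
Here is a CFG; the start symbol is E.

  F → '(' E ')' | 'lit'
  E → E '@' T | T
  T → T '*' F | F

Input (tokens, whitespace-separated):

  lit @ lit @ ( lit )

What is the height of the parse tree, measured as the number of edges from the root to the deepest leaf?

6

[E [E [E [T [F lit]]] @ [T [F lit]]] @ [T [F ( [E [T [F lit]]] )]]]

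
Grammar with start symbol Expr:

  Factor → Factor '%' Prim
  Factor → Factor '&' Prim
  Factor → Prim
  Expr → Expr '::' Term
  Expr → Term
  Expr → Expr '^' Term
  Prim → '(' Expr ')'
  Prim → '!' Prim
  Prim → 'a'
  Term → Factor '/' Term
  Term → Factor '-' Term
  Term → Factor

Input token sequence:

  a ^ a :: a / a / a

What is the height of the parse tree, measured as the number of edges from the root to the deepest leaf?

[Expr [Expr [Expr [Term [Factor [Prim a]]]] ^ [Term [Factor [Prim a]]]] :: [Term [Factor [Prim a]] / [Term [Factor [Prim a]] / [Term [Factor [Prim a]]]]]]

6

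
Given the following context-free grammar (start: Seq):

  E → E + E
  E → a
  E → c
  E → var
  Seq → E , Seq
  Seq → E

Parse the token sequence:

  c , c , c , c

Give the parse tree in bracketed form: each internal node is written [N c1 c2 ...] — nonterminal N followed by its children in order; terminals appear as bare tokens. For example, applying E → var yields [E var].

[Seq [E c] , [Seq [E c] , [Seq [E c] , [Seq [E c]]]]]

Seq
E , Seq
c , Seq
c , E , Seq
c , c , Seq
c , c , E , Seq
c , c , c , Seq
c , c , c , E
c , c , c , c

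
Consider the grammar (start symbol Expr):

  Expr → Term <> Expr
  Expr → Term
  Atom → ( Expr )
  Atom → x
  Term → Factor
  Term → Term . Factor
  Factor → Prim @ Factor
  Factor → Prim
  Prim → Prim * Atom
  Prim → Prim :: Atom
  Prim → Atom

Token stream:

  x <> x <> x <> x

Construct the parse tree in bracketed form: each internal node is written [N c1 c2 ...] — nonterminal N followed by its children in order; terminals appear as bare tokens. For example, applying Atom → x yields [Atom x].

Expr
Term <> Expr
Factor <> Expr
Prim <> Expr
Atom <> Expr
x <> Expr
x <> Term <> Expr
x <> Factor <> Expr
x <> Prim <> Expr
x <> Atom <> Expr
x <> x <> Expr
x <> x <> Term <> Expr
x <> x <> Factor <> Expr
x <> x <> Prim <> Expr
x <> x <> Atom <> Expr
x <> x <> x <> Expr
x <> x <> x <> Term
x <> x <> x <> Factor
x <> x <> x <> Prim
x <> x <> x <> Atom
x <> x <> x <> x

[Expr [Term [Factor [Prim [Atom x]]]] <> [Expr [Term [Factor [Prim [Atom x]]]] <> [Expr [Term [Factor [Prim [Atom x]]]] <> [Expr [Term [Factor [Prim [Atom x]]]]]]]]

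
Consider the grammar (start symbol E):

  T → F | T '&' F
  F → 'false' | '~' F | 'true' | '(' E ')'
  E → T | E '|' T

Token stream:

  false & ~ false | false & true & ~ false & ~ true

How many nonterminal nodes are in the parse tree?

[E [E [T [T [F false]] & [F ~ [F false]]]] | [T [T [T [T [F false]] & [F true]] & [F ~ [F false]]] & [F ~ [F true]]]]

17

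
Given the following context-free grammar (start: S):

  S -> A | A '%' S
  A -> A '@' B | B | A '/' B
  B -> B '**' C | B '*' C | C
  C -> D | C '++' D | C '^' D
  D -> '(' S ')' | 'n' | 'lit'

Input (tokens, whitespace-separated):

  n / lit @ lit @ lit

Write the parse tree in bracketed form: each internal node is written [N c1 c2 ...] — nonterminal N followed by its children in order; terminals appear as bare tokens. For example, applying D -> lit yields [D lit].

[S [A [A [A [A [B [C [D n]]]] / [B [C [D lit]]]] @ [B [C [D lit]]]] @ [B [C [D lit]]]]]

S
A
A @ B
A @ B @ B
A / B @ B @ B
B / B @ B @ B
C / B @ B @ B
D / B @ B @ B
n / B @ B @ B
n / C @ B @ B
n / D @ B @ B
n / lit @ B @ B
n / lit @ C @ B
n / lit @ D @ B
n / lit @ lit @ B
n / lit @ lit @ C
n / lit @ lit @ D
n / lit @ lit @ lit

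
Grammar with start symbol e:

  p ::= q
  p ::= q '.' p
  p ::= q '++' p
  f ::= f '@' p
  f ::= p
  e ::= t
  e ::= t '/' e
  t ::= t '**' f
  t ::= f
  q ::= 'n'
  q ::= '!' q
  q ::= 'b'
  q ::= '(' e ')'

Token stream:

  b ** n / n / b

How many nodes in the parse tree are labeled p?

4

[e [t [t [f [p [q b]]]] ** [f [p [q n]]]] / [e [t [f [p [q n]]]] / [e [t [f [p [q b]]]]]]]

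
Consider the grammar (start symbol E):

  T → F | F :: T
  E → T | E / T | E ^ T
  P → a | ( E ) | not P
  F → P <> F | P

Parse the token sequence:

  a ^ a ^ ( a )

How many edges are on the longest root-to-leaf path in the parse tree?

[E [E [E [T [F [P a]]]] ^ [T [F [P a]]]] ^ [T [F [P ( [E [T [F [P a]]]] )]]]]

8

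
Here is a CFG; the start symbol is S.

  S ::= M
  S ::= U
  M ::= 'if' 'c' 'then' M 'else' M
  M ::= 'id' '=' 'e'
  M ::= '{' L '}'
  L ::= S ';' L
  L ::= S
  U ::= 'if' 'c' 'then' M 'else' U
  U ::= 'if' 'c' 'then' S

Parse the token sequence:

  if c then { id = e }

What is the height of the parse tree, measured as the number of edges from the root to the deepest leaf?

[S [U if c then [S [M { [L [S [M id = e]]] }]]]]

7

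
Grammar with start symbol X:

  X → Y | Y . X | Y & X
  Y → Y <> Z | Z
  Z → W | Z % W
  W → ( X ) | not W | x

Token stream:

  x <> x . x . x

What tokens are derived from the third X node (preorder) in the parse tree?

[X [Y [Y [Z [W x]]] <> [Z [W x]]] . [X [Y [Z [W x]]] . [X [Y [Z [W x]]]]]]

x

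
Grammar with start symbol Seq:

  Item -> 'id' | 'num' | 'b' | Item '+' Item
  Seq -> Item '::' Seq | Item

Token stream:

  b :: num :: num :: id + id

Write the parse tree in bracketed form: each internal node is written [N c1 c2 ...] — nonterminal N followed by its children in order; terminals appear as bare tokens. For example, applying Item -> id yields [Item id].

[Seq [Item b] :: [Seq [Item num] :: [Seq [Item num] :: [Seq [Item [Item id] + [Item id]]]]]]

Seq
Item :: Seq
b :: Seq
b :: Item :: Seq
b :: num :: Seq
b :: num :: Item :: Seq
b :: num :: num :: Seq
b :: num :: num :: Item
b :: num :: num :: Item + Item
b :: num :: num :: id + Item
b :: num :: num :: id + id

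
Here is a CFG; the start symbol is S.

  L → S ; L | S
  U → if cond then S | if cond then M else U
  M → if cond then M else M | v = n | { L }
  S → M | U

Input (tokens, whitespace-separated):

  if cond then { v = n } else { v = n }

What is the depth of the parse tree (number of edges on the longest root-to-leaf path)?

6

[S [M if cond then [M { [L [S [M v = n]]] }] else [M { [L [S [M v = n]]] }]]]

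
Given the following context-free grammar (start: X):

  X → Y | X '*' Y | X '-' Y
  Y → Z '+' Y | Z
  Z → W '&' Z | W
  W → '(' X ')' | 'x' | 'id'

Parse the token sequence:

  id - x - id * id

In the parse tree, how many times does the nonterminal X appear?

4

[X [X [X [X [Y [Z [W id]]]] - [Y [Z [W x]]]] - [Y [Z [W id]]]] * [Y [Z [W id]]]]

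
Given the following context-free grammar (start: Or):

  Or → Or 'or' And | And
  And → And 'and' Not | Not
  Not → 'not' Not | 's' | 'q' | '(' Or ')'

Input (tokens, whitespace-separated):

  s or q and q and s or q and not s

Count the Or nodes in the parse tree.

[Or [Or [Or [And [Not s]]] or [And [And [And [Not q]] and [Not q]] and [Not s]]] or [And [And [Not q]] and [Not not [Not s]]]]

3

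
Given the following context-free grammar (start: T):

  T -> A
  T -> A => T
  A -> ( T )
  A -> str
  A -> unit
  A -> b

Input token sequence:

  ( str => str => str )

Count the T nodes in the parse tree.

4

[T [A ( [T [A str] => [T [A str] => [T [A str]]]] )]]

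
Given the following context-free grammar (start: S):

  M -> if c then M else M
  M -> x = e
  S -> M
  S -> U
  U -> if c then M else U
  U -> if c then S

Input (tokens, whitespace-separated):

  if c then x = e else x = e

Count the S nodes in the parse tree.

[S [M if c then [M x = e] else [M x = e]]]

1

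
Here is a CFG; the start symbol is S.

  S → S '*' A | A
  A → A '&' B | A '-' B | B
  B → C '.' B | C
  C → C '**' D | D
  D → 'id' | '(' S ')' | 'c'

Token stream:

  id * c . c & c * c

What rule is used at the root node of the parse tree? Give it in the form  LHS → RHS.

S → S '*' A

[S [S [S [A [B [C [D id]]]]] * [A [A [B [C [D c]] . [B [C [D c]]]]] & [B [C [D c]]]]] * [A [B [C [D c]]]]]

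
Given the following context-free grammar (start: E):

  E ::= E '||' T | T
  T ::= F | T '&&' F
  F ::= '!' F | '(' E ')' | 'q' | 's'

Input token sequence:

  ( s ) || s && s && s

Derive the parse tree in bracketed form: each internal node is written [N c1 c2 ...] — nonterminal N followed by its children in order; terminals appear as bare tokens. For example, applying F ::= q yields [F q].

[E [E [T [F ( [E [T [F s]]] )]]] || [T [T [T [F s]] && [F s]] && [F s]]]

E
E || T
T || T
F || T
( E ) || T
( T ) || T
( F ) || T
( s ) || T
( s ) || T && F
( s ) || T && F && F
( s ) || F && F && F
( s ) || s && F && F
( s ) || s && s && F
( s ) || s && s && s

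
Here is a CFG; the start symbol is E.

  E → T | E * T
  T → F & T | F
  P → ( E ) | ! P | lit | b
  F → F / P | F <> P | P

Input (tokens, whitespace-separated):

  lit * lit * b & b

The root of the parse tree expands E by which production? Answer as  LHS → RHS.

E → E * T

[E [E [E [T [F [P lit]]]] * [T [F [P lit]]]] * [T [F [P b]] & [T [F [P b]]]]]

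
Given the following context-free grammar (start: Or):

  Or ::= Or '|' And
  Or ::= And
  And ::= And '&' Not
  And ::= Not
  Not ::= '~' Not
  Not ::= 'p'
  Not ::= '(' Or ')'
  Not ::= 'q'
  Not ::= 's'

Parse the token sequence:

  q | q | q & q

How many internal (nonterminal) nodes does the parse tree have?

11

[Or [Or [Or [And [Not q]]] | [And [Not q]]] | [And [And [Not q]] & [Not q]]]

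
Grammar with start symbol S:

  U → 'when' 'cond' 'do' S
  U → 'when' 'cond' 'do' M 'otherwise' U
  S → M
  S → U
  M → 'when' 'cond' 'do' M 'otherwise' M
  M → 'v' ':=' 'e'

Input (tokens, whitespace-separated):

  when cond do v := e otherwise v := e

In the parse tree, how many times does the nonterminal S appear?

1

[S [M when cond do [M v := e] otherwise [M v := e]]]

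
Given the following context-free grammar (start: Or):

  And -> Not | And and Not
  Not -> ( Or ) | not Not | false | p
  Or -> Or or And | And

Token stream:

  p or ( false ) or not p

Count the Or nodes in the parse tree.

4

[Or [Or [Or [And [Not p]]] or [And [Not ( [Or [And [Not false]]] )]]] or [And [Not not [Not p]]]]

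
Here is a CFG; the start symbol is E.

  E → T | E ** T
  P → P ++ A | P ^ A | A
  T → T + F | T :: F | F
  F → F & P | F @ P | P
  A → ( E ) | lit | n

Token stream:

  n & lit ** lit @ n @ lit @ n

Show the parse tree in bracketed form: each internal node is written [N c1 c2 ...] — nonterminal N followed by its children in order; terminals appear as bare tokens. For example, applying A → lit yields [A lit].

[E [E [T [F [F [P [A n]]] & [P [A lit]]]]] ** [T [F [F [F [F [P [A lit]]] @ [P [A n]]] @ [P [A lit]]] @ [P [A n]]]]]

E
E ** T
T ** T
F ** T
F & P ** T
P & P ** T
A & P ** T
n & P ** T
n & A ** T
n & lit ** T
n & lit ** F
n & lit ** F @ P
n & lit ** F @ P @ P
n & lit ** F @ P @ P @ P
n & lit ** P @ P @ P @ P
n & lit ** A @ P @ P @ P
n & lit ** lit @ P @ P @ P
n & lit ** lit @ A @ P @ P
n & lit ** lit @ n @ P @ P
n & lit ** lit @ n @ A @ P
n & lit ** lit @ n @ lit @ P
n & lit ** lit @ n @ lit @ A
n & lit ** lit @ n @ lit @ n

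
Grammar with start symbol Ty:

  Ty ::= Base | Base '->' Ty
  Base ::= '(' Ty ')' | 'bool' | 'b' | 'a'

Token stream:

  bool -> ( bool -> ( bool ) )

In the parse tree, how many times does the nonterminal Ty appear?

[Ty [Base bool] -> [Ty [Base ( [Ty [Base bool] -> [Ty [Base ( [Ty [Base bool]] )]]] )]]]

5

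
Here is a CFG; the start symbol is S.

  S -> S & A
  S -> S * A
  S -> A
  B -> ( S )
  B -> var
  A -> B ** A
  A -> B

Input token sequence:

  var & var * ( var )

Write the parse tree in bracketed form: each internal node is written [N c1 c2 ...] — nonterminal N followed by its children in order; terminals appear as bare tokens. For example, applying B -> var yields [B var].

[S [S [S [A [B var]]] & [A [B var]]] * [A [B ( [S [A [B var]]] )]]]

S
S * A
S & A * A
A & A * A
B & A * A
var & A * A
var & B * A
var & var * A
var & var * B
var & var * ( S )
var & var * ( A )
var & var * ( B )
var & var * ( var )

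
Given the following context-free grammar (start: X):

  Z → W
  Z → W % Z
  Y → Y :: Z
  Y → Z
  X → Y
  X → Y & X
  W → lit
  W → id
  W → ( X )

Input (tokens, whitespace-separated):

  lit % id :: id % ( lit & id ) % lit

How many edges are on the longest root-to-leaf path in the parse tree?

10

[X [Y [Y [Z [W lit] % [Z [W id]]]] :: [Z [W id] % [Z [W ( [X [Y [Z [W lit]]] & [X [Y [Z [W id]]]]] )] % [Z [W lit]]]]]]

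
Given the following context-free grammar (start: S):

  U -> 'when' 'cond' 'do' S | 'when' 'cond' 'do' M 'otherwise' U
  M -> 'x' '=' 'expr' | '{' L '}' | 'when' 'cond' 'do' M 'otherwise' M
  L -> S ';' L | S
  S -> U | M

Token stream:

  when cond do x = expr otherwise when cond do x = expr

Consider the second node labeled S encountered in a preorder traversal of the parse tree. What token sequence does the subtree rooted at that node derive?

[S [U when cond do [M x = expr] otherwise [U when cond do [S [M x = expr]]]]]

x = expr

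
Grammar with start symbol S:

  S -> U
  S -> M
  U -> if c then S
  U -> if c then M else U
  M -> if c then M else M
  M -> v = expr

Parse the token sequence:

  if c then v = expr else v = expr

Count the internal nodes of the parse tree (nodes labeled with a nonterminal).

4

[S [M if c then [M v = expr] else [M v = expr]]]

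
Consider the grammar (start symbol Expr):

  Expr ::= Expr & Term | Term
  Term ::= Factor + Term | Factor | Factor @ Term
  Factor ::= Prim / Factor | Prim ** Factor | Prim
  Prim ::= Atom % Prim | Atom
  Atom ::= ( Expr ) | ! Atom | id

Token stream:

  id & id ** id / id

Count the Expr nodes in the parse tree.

[Expr [Expr [Term [Factor [Prim [Atom id]]]]] & [Term [Factor [Prim [Atom id]] ** [Factor [Prim [Atom id]] / [Factor [Prim [Atom id]]]]]]]

2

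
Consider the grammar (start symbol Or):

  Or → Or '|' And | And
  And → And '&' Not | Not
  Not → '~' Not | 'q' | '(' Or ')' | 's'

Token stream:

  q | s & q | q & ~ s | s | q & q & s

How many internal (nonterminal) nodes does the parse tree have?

[Or [Or [Or [Or [Or [And [Not q]]] | [And [And [Not s]] & [Not q]]] | [And [And [Not q]] & [Not ~ [Not s]]]] | [And [Not s]]] | [And [And [And [Not q]] & [Not q]] & [Not s]]]

24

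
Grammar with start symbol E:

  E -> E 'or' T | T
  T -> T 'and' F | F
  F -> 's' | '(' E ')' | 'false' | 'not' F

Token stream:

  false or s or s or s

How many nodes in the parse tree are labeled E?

4

[E [E [E [E [T [F false]]] or [T [F s]]] or [T [F s]]] or [T [F s]]]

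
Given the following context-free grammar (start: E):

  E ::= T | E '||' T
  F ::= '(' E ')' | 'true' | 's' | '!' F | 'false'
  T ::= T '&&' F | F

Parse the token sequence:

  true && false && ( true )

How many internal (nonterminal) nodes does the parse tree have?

[E [T [T [T [F true]] && [F false]] && [F ( [E [T [F true]]] )]]]

10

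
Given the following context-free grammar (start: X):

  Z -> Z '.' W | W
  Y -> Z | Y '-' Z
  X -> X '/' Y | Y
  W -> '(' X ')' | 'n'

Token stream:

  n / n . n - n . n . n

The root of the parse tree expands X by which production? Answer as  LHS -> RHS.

X -> X '/' Y

[X [X [Y [Z [W n]]]] / [Y [Y [Z [Z [W n]] . [W n]]] - [Z [Z [Z [W n]] . [W n]] . [W n]]]]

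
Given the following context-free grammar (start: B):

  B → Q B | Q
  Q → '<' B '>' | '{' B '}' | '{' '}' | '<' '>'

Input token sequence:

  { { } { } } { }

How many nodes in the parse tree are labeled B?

[B [Q { [B [Q { }] [B [Q { }]]] }] [B [Q { }]]]

4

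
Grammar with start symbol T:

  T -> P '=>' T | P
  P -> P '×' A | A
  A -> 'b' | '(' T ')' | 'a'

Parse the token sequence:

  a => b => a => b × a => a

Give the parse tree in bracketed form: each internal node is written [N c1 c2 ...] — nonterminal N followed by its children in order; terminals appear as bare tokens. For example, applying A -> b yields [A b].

T
P => T
A => T
a => T
a => P => T
a => A => T
a => b => T
a => b => P => T
a => b => A => T
a => b => a => T
a => b => a => P => T
a => b => a => P × A => T
a => b => a => A × A => T
a => b => a => b × A => T
a => b => a => b × a => T
a => b => a => b × a => P
a => b => a => b × a => A
a => b => a => b × a => a

[T [P [A a]] => [T [P [A b]] => [T [P [A a]] => [T [P [P [A b]] × [A a]] => [T [P [A a]]]]]]]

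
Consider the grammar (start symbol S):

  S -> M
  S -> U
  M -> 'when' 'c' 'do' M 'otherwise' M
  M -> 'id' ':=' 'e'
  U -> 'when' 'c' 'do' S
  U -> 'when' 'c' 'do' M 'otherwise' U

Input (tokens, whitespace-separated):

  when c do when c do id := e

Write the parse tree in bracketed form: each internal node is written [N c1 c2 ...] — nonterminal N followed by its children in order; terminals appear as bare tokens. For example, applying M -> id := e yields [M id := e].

S
U
when c do S
when c do U
when c do when c do S
when c do when c do M
when c do when c do id := e

[S [U when c do [S [U when c do [S [M id := e]]]]]]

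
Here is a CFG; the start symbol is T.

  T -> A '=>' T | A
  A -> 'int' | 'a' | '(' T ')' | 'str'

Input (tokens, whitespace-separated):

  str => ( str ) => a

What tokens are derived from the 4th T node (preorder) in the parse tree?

a

[T [A str] => [T [A ( [T [A str]] )] => [T [A a]]]]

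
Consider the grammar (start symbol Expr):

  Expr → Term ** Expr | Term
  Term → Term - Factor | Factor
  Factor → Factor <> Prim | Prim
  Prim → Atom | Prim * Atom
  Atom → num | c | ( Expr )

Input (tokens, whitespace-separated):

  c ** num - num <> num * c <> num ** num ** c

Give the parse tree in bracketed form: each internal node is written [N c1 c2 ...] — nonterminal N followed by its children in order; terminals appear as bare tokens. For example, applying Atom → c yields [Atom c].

[Expr [Term [Factor [Prim [Atom c]]]] ** [Expr [Term [Term [Factor [Prim [Atom num]]]] - [Factor [Factor [Factor [Prim [Atom num]]] <> [Prim [Prim [Atom num]] * [Atom c]]] <> [Prim [Atom num]]]] ** [Expr [Term [Factor [Prim [Atom num]]]] ** [Expr [Term [Factor [Prim [Atom c]]]]]]]]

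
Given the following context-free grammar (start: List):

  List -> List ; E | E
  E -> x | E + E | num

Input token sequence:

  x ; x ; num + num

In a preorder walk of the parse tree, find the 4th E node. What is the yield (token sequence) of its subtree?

num

[List [List [List [E x]] ; [E x]] ; [E [E num] + [E num]]]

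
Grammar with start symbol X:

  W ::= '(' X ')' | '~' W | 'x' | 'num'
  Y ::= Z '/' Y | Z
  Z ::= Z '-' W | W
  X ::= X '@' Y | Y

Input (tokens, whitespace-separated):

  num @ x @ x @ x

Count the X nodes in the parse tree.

4

[X [X [X [X [Y [Z [W num]]]] @ [Y [Z [W x]]]] @ [Y [Z [W x]]]] @ [Y [Z [W x]]]]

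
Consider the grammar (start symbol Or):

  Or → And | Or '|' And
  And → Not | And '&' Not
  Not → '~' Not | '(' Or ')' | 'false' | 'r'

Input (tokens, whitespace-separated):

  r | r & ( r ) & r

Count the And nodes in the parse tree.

[Or [Or [And [Not r]]] | [And [And [And [Not r]] & [Not ( [Or [And [Not r]]] )]] & [Not r]]]

5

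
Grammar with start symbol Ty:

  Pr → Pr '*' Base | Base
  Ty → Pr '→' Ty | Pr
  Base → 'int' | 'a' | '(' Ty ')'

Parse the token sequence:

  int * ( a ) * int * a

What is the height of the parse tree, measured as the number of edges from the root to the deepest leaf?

8

[Ty [Pr [Pr [Pr [Pr [Base int]] * [Base ( [Ty [Pr [Base a]]] )]] * [Base int]] * [Base a]]]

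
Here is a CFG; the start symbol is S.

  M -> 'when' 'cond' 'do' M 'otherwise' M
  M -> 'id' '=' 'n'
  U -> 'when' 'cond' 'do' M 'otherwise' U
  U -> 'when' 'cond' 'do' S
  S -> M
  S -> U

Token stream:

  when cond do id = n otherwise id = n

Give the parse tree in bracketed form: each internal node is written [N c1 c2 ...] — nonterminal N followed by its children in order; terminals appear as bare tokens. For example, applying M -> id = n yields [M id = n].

S
M
when cond do M otherwise M
when cond do id = n otherwise M
when cond do id = n otherwise id = n

[S [M when cond do [M id = n] otherwise [M id = n]]]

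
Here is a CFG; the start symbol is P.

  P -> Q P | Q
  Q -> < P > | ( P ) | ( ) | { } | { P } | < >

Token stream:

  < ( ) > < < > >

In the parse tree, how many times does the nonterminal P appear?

4

[P [Q < [P [Q ( )]] >] [P [Q < [P [Q < >]] >]]]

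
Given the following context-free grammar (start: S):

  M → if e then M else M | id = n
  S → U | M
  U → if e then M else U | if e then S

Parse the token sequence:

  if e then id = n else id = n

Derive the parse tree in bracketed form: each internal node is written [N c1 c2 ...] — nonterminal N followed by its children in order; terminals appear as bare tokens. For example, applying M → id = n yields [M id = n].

[S [M if e then [M id = n] else [M id = n]]]

S
M
if e then M else M
if e then id = n else M
if e then id = n else id = n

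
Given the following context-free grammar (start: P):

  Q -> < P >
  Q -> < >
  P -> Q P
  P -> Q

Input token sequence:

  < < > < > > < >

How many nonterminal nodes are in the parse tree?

[P [Q < [P [Q < >] [P [Q < >]]] >] [P [Q < >]]]

8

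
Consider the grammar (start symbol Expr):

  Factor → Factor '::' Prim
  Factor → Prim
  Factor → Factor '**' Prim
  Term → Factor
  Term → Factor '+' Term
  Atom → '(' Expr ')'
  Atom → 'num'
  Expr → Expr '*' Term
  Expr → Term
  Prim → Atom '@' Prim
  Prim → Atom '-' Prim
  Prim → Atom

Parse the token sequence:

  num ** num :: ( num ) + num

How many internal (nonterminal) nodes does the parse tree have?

[Expr [Term [Factor [Factor [Factor [Prim [Atom num]]] ** [Prim [Atom num]]] :: [Prim [Atom ( [Expr [Term [Factor [Prim [Atom num]]]]] )]]] + [Term [Factor [Prim [Atom num]]]]]]

20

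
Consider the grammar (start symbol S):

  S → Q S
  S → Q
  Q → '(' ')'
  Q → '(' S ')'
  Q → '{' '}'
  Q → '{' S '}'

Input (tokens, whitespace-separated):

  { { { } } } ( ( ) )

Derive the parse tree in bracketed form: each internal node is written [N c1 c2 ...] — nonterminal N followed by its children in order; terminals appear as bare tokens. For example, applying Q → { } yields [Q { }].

S
Q S
{ S } S
{ Q } S
{ { S } } S
{ { Q } } S
{ { { } } } S
{ { { } } } Q
{ { { } } } ( S )
{ { { } } } ( Q )
{ { { } } } ( ( ) )

[S [Q { [S [Q { [S [Q { }]] }]] }] [S [Q ( [S [Q ( )]] )]]]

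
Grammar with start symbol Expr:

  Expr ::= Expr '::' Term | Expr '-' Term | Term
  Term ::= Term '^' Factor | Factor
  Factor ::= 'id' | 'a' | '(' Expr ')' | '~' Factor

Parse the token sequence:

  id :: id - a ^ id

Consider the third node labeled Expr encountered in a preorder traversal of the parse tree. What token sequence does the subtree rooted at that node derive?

id

[Expr [Expr [Expr [Term [Factor id]]] :: [Term [Factor id]]] - [Term [Term [Factor a]] ^ [Factor id]]]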